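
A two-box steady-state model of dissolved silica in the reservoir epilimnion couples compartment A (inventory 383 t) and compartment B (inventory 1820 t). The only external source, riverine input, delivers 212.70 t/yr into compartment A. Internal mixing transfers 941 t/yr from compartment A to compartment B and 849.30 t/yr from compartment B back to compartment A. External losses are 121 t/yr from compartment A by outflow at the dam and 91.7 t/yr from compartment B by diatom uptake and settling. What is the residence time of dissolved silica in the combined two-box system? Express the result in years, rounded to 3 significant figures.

For the system as a whole, the A↔B exchange is internal and contributes nothing to the throughput; only the external sinks remove mass.
M_total = 383 + 1820 = 2203.0 t.
ΣF_external_out = 121 + 91.7 = 212.70 t/yr.
τ = M_total / ΣF_ext = 2203.0 / 212.70 = 10.36 yr.

10.4 yr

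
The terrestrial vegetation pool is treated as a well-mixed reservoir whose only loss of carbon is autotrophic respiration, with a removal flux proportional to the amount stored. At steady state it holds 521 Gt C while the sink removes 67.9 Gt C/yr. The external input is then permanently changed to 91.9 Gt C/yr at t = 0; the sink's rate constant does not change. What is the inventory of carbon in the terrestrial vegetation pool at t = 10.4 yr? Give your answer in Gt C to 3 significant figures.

658 Gt C

τ = M₀/F₀ = 521/67.9 = 7.673 yr; rate constant k = 1/τ.
New steady state M_∞ = F₁/k = F₁·τ = 91.9 × 7.673 = 705.15 Gt C.
M(t) = M_∞ + (M₀ − M_∞)·e^(−t/τ); t/τ = 10.4/7.673 = 1.355, so e^(−t/τ) = 0.2578.
M(t) = 705.15 − 184.2 × 0.2578 = 657.67 Gt C.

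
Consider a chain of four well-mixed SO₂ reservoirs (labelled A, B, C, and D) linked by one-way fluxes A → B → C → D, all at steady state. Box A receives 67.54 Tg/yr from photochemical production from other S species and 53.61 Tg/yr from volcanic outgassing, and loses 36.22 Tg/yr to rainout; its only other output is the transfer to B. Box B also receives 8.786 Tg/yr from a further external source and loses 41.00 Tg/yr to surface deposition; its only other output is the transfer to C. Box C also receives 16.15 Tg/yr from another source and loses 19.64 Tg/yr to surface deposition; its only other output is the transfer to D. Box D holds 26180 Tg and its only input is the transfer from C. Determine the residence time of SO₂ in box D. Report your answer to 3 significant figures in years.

532 yr

Box A: F(A→B) = (67.54 + 53.61) − 36.22 = 84.930 Tg/yr.
Box B: F(B→C) = (84.930 + 8.786) − 41.00 = 52.716 Tg/yr.
Box C: F(C→D) = (52.716 + 16.15) − 19.64 = 49.226 Tg/yr.
Box D throughput = its input = 49.226 Tg/yr; τ = 26180 / 49.226 = 531.8 yr.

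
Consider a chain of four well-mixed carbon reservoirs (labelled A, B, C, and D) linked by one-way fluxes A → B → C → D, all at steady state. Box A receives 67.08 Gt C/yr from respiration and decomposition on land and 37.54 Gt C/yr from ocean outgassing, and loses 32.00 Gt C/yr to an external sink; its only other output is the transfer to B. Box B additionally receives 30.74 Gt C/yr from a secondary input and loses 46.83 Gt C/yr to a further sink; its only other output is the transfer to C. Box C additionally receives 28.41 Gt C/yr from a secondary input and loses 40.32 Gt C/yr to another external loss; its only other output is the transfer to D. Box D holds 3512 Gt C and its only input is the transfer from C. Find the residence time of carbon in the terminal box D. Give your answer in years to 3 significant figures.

78.7 yr

Box A: F(A→B) = (67.08 + 37.54) − 32.00 = 72.620 Gt C/yr.
Box B: F(B→C) = (72.620 + 30.74) − 46.83 = 56.530 Gt C/yr.
Box C: F(C→D) = (56.530 + 28.41) − 40.32 = 44.620 Gt C/yr.
Box D throughput = its input = 44.620 Gt C/yr; τ = 3512 / 44.620 = 78.71 yr.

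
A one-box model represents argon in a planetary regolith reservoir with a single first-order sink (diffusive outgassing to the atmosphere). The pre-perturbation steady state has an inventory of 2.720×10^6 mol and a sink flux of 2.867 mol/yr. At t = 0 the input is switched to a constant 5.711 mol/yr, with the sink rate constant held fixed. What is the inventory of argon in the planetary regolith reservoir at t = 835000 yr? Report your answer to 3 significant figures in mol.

4.30×10^6 mol

Residence time τ = M₀/F₀ = 948700 yr. The eventual steady state is M_∞ = M₀·(F₁/F₀) = 2.720×10^6 × 5.711/2.867 = 5.4182×10^6 mol.
The anomaly ΔM(t) = M(t) − M_∞ decays as ΔM₀·e^(−t/τ) with ΔM₀ = 2.720×10^6 − 5.4182×10^6 = −2.698×10^6 mol.
At t = 835000 yr, e^(−t/τ) = e^(−0.8801) = 0.4147, so ΔM = −1.119×10^6 mol and M = 5.4182×10^6 − 1.119×10^6 = 4.2992×10^6 mol.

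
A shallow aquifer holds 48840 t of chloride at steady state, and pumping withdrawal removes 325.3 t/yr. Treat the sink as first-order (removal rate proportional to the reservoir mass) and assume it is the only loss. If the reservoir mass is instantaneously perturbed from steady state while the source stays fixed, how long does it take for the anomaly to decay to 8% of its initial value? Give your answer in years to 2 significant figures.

For a linear reservoir the anomaly decays as exp(−t/τ) with τ = M/F = 48840/325.3 = 150.1 yr.
exp(−t/τ) = 0.08 ⇒ t = −τ ln(0.08) = 150.1 × 2.526 = 379.2 yr.

380 yr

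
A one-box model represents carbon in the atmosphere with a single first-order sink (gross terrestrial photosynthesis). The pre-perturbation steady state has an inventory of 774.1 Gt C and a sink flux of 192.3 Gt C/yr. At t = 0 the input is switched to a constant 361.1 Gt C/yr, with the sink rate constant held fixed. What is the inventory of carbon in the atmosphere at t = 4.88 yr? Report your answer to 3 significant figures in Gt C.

The sink rate constant is k = F₀/M₀ = 192.3/774.1 = 0.2484 yr⁻¹.
Solving dM/dt = F₁ − kM with M(0) = M₀ gives M(t) = F₁/k + (M₀ − F₁/k)·e^(−kt).
F₁/k = 361.1/0.2484 = 1453.6 Gt C; kt = 0.2484 × 4.88 = 1.212, e^(−kt) = 0.2975.
M(4.88) = 1453.6 + (774.1 − 1453.6) × 0.2975 = 1453.6 − 202.2 = 1251.4 Gt C.

1250 Gt C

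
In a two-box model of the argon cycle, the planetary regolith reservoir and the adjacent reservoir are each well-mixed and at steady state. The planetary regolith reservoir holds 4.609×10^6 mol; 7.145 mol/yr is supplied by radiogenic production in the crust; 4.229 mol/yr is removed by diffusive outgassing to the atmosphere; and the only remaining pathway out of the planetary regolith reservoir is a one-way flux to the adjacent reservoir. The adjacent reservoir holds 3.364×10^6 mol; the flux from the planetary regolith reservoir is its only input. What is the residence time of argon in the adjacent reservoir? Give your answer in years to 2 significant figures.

1.2×10^6 yr

Balance the planetary regolith reservoir: ΣF_in = 7.1450 mol/yr.
Flux to the adjacent reservoir = ΣF_in − (4.229) = 2.9160 mol/yr.
At steady state the output of the adjacent reservoir equals its input, 2.9160 mol/yr.
τ = M / F = 3.364×10^6 / 2.9160 = 1.154×10^6 yr.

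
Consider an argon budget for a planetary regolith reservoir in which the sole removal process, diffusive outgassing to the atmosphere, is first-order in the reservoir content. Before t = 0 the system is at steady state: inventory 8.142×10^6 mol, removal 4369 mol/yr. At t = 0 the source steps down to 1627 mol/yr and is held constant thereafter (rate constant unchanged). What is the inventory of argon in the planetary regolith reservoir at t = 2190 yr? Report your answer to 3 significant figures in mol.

4.61×10^6 mol

The sink rate constant is k = F₀/M₀ = 4369/8.142×10^6 = 0.0005366 yr⁻¹.
Solving dM/dt = F₁ − kM with M(0) = M₀ gives M(t) = F₁/k + (M₀ − F₁/k)·e^(−kt).
F₁/k = 1627/0.0005366 = 3.0321×10^6 mol; kt = 0.0005366 × 2190 = 1.175, e^(−kt) = 0.3088.
M(2190) = 3.0321×10^6 + (8.142×10^6 − 3.0321×10^6) × 0.3088 = 3.0321×10^6 + 1.578×10^6 = 4.6099×10^6 mol.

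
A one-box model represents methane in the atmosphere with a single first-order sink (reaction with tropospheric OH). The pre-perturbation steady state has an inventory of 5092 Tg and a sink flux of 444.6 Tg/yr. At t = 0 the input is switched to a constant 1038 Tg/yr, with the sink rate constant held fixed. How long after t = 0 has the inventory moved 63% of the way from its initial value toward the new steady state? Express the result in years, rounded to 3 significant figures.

11.4 yr

τ = M₀/F₀ = 5092/444.6 = 11.45 yr.
The remaining gap fraction is e^(−t/τ); 63% covered ⇒ e^(−t/τ) = 0.370.
t = −τ ln(0.370) = 11.45 × 0.9943 = 11.39 yr.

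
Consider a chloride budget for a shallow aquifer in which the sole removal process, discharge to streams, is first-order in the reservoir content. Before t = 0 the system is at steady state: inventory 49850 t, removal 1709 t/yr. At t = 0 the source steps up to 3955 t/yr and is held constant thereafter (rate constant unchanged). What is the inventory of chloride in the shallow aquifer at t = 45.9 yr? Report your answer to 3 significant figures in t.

The sink rate constant is k = F₀/M₀ = 1709/49850 = 0.03428 yr⁻¹.
Solving dM/dt = F₁ − kM with M(0) = M₀ gives M(t) = F₁/k + (M₀ − F₁/k)·e^(−kt).
F₁/k = 3955/0.03428 = 115360 t; kt = 0.03428 × 45.9 = 1.574, e^(−kt) = 0.2073.
M(45.9) = 115360 + (49850 − 115360) × 0.2073 = 115360 − 13580 = 101780 t.

102000 t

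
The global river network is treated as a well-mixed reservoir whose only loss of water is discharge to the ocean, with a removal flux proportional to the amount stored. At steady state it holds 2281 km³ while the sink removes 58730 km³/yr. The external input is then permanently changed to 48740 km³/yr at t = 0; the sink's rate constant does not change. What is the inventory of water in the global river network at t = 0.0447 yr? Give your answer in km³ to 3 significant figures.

2020 km³

Residence time τ = M₀/F₀ = 0.03884 yr. The eventual steady state is M_∞ = M₀·(F₁/F₀) = 2281 × 48740/58730 = 1893.0 km³.
The anomaly ΔM(t) = M(t) − M_∞ decays as ΔM₀·e^(−t/τ) with ΔM₀ = 2281 − 1893.0 = 388.0 km³.
At t = 0.0447 yr, e^(−t/τ) = e^(−1.151) = 0.3163, so ΔM = 122.7 km³ and M = 1893.0 + 122.7 = 2015.7 km³.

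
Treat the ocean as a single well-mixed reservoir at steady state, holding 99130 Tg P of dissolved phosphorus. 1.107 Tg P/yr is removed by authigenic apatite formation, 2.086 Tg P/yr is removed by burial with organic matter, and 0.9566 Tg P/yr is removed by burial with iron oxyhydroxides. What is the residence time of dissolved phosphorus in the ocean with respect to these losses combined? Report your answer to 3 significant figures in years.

Total removal = 1.107 + 2.086 + 0.9566 = 4.1496 Tg P/yr.
τ = M / ΣF_out = 99130 / 4.1496 = 23890 yr.

23900 yr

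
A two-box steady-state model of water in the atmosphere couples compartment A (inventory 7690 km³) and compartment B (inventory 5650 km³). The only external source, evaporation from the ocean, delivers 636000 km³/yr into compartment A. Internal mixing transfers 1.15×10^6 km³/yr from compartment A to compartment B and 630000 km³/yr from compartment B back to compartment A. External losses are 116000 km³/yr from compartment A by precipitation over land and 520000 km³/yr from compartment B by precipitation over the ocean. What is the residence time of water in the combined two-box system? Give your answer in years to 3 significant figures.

Residence time in the combined system uses the total inventory and the total *external* removal — internal exchanges between the two boxes cancel.
M_total = 7690 + 5650 = 13340 km³.
ΣF_external_out = 116000 + 520000 = 636000 km³/yr.
τ = M_total / ΣF_ext = 13340 / 636000 = 0.02097 yr.

0.0210 yr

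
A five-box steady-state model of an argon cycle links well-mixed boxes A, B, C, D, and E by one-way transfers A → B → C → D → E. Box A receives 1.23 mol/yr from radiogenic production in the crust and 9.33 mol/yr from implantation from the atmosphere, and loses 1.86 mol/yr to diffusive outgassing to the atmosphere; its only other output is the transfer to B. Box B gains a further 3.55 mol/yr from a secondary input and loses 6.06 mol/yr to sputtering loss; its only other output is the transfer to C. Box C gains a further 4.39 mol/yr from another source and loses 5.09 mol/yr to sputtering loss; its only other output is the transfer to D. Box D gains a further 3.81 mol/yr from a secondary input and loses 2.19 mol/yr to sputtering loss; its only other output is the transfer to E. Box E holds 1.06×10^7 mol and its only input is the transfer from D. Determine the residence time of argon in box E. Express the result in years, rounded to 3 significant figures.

1.49×10^6 yr

Box A: F(A→B) = (1.23 + 9.33) − 1.86 = 8.7000 mol/yr.
Box B: F(B→C) = (8.7000 + 3.55) − 6.06 = 6.1900 mol/yr.
Box C: F(C→D) = (6.1900 + 4.39) − 5.09 = 5.4900 mol/yr.
Box D: F(D→E) = (5.4900 + 3.81) − 2.19 = 7.1100 mol/yr.
Box E throughput = its input = 7.1100 mol/yr; τ = 1.06×10^7 / 7.1100 = 1.491×10^6 yr.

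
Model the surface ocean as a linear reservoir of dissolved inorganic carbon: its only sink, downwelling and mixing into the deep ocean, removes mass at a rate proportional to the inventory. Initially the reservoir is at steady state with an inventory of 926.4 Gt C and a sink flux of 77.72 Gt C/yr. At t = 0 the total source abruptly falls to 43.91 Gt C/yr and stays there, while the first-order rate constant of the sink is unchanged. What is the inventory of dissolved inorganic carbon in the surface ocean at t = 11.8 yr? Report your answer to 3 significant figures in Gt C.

τ = M₀/F₀ = 926.4/77.72 = 11.92 yr; rate constant k = 1/τ.
New steady state M_∞ = F₁/k = F₁·τ = 43.91 × 11.92 = 523.39 Gt C.
M(t) = M_∞ + (M₀ − M_∞)·e^(−t/τ); t/τ = 11.8/11.92 = 0.9900, so e^(−t/τ) = 0.3716.
M(t) = 523.39 + 403.0 × 0.3716 = 673.15 Gt C.

673 Gt C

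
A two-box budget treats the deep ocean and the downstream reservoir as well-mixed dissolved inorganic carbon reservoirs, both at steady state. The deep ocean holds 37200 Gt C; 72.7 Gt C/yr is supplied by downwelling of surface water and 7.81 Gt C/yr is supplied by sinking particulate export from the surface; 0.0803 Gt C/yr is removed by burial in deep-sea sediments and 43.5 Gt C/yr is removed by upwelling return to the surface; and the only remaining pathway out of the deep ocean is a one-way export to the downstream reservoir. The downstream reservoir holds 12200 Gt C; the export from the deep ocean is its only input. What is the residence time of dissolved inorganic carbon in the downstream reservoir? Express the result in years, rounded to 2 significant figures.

330 yr

Balance the deep ocean: ΣF_in = 72.7 + 7.81 = 80.510 Gt C/yr.
Export to the downstream reservoir = ΣF_in − (0.0803 + 43.5) = 36.930 Gt C/yr.
At steady state the output of the downstream reservoir equals its input, 36.930 Gt C/yr.
τ = M / F = 12200 / 36.930 = 330.4 yr.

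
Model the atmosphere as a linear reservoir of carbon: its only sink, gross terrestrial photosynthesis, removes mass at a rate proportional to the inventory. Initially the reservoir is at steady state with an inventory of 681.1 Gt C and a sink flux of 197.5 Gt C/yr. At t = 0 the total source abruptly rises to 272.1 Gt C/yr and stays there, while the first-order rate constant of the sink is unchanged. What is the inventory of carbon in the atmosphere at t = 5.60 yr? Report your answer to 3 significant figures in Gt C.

888 Gt C

τ = M₀/F₀ = 681.1/197.5 = 3.449 yr; rate constant k = 1/τ.
New steady state M_∞ = F₁/k = F₁·τ = 272.1 × 3.449 = 938.37 Gt C.
M(t) = M_∞ + (M₀ − M_∞)·e^(−t/τ); t/τ = 5.60/3.449 = 1.624, so e^(−t/τ) = 0.1971.
M(t) = 938.37 − 257.3 × 0.1971 = 887.65 Gt C.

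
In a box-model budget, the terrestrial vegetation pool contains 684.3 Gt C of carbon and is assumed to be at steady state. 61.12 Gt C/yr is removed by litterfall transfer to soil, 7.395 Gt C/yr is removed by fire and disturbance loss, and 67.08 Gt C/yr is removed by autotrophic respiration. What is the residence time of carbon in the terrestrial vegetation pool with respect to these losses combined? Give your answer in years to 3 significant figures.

5.05 yr

Total removal = 61.12 + 7.395 + 67.08 = 135.59 Gt C/yr.
τ = M / ΣF_out = 684.3 / 135.59 = 5.047 yr.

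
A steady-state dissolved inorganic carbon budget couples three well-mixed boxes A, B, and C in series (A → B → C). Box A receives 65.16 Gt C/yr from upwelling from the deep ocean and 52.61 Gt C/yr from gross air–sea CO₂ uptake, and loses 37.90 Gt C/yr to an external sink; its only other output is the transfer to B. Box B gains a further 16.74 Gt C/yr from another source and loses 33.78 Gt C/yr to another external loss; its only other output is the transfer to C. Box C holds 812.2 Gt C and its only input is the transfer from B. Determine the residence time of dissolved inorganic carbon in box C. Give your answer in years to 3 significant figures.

Box A: F(A→B) = (65.16 + 52.61) − 37.90 = 79.870 Gt C/yr.
Box B: F(B→C) = (79.870 + 16.74) − 33.78 = 62.830 Gt C/yr.
Box C throughput = its input = 62.830 Gt C/yr; τ = 812.2 / 62.830 = 12.93 yr.

12.9 yr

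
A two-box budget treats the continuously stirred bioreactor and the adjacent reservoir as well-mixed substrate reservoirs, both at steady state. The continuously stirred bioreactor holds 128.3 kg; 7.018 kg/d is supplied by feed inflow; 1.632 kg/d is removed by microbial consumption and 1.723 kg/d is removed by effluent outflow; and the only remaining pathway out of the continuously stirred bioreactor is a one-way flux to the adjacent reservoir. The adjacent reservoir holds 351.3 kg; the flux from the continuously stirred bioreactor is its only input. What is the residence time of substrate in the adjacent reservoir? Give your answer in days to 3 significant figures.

95.9 d

Balance the continuously stirred bioreactor: ΣF_in = 7.0180 kg/d.
Flux to the adjacent reservoir = ΣF_in − (1.632 + 1.723) = 3.6630 kg/d.
At steady state the output of the adjacent reservoir equals its input, 3.6630 kg/d.
τ = M / F = 351.3 / 3.6630 = 95.90 d.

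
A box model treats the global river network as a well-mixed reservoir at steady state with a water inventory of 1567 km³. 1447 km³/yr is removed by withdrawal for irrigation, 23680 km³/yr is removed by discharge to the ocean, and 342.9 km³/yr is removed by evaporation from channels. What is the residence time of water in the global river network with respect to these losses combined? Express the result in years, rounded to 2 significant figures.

0.062 yr

Total removal = 1447 + 23680 + 342.9 = 25470 km³/yr.
τ = M / ΣF_out = 1567 / 25470 = 0.06152 yr.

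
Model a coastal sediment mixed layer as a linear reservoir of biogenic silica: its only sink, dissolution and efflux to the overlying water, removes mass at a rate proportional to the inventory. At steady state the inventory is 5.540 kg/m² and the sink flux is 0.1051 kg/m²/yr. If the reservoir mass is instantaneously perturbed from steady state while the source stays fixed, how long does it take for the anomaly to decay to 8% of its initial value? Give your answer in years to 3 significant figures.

133 yr

For a linear reservoir the anomaly decays as exp(−t/τ) with τ = M/F = 5.540/0.1051 = 52.71 yr.
exp(−t/τ) = 0.08 ⇒ t = −τ ln(0.08) = 52.71 × 2.526 = 133.1 yr.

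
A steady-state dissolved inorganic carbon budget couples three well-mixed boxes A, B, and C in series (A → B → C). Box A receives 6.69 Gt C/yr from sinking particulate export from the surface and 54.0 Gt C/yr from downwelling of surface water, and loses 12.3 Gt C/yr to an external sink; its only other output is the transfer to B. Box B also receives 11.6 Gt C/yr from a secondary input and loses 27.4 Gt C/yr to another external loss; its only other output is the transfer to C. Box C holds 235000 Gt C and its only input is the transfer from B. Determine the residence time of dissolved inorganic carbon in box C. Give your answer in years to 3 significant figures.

7210 yr

Box A: F(A→B) = (6.69 + 54.0) − 12.3 = 48.390 Gt C/yr.
Box B: F(B→C) = (48.390 + 11.6) − 27.4 = 32.590 Gt C/yr.
Box C throughput = its input = 32.590 Gt C/yr; τ = 235000 / 32.590 = 7211 yr.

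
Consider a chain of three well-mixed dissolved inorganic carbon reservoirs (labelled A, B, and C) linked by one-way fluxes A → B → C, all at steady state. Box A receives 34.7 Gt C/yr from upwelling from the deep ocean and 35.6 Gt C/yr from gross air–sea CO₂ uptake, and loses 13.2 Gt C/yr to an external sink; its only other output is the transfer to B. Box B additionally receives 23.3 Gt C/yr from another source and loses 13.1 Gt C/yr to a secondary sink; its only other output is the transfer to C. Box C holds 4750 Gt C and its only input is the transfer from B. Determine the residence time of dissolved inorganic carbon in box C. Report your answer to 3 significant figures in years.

70.6 yr

Box A: F(A→B) = (34.7 + 35.6) − 13.2 = 57.100 Gt C/yr.
Box B: F(B→C) = (57.100 + 23.3) − 13.1 = 67.300 Gt C/yr.
Box C throughput = its input = 67.300 Gt C/yr; τ = 4750 / 67.300 = 70.58 yr.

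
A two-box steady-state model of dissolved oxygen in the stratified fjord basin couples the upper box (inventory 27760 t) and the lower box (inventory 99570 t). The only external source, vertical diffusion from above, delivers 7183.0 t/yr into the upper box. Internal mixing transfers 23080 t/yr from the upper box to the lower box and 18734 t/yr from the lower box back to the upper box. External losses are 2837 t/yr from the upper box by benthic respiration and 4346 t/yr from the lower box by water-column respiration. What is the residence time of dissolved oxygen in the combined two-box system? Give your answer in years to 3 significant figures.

17.7 yr

Residence time in the combined system uses the total inventory and the total *external* removal — internal exchanges between the two boxes cancel.
M_total = 27760 + 99570 = 127330 t.
ΣF_external_out = 2837 + 4346 = 7183.0 t/yr.
τ = M_total / ΣF_ext = 127330 / 7183.0 = 17.73 yr.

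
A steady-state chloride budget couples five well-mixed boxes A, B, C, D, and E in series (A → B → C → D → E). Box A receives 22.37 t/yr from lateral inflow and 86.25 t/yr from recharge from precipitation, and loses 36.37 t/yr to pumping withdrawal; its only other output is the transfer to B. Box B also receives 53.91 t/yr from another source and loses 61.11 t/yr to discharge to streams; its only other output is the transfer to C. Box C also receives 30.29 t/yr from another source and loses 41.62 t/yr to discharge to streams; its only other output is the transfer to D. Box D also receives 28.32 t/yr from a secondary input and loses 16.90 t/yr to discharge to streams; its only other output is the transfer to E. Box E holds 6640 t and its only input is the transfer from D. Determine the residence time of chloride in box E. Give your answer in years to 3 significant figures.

102 yr

Box A: F(A→B) = (22.37 + 86.25) − 36.37 = 72.250 t/yr.
Box B: F(B→C) = (72.250 + 53.91) − 61.11 = 65.050 t/yr.
Box C: F(C→D) = (65.050 + 30.29) − 41.62 = 53.720 t/yr.
Box D: F(D→E) = (53.720 + 28.32) − 16.90 = 65.140 t/yr.
Box E throughput = its input = 65.140 t/yr; τ = 6640 / 65.140 = 101.9 yr.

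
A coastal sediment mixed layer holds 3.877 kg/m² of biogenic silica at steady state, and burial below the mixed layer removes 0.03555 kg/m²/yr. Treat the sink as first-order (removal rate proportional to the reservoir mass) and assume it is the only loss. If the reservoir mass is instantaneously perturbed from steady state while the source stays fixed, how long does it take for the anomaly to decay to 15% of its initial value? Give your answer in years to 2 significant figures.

For a linear reservoir the anomaly decays as exp(−t/τ) with τ = M/F = 3.877/0.03555 = 109.1 yr.
exp(−t/τ) = 0.15 ⇒ t = −τ ln(0.15) = 109.1 × 1.897 = 206.9 yr.

210 yr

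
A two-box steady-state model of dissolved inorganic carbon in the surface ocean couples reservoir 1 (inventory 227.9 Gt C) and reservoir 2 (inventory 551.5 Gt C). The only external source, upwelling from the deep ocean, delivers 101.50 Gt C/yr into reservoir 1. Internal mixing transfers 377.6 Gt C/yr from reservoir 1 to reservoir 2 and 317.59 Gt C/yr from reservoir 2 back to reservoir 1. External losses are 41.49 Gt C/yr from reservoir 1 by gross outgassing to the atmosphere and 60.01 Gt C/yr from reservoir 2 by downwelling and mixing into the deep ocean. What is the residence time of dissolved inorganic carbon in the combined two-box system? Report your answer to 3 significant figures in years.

7.68 yr

For the system as a whole, the A↔B exchange is internal and contributes nothing to the throughput; only the external sinks remove mass.
M_total = 227.9 + 551.5 = 779.40 Gt C.
ΣF_external_out = 41.49 + 60.01 = 101.50 Gt C/yr.
τ = M_total / ΣF_ext = 779.40 / 101.50 = 7.679 yr.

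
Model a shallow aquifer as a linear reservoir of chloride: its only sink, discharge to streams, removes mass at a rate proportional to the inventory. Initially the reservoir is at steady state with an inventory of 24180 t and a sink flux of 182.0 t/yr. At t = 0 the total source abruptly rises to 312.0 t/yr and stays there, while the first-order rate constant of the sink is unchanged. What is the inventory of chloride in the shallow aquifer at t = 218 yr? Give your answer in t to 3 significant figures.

38100 t

τ = M₀/F₀ = 24180/182.0 = 132.9 yr; rate constant k = 1/τ.
New steady state M_∞ = F₁/k = F₁·τ = 312.0 × 132.9 = 41451 t.
M(t) = M_∞ + (M₀ − M_∞)·e^(−t/τ); t/τ = 218/132.9 = 1.641, so e^(−t/τ) = 0.1938.
M(t) = 41451 − 17270 × 0.1938 = 38104 t.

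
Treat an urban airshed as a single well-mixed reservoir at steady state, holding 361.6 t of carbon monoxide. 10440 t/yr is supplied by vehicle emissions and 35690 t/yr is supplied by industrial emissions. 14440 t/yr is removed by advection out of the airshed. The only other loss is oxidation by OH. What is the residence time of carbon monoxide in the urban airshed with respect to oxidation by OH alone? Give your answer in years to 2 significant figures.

At steady state ΣF_in = ΣF_out.
ΣF_in = 10440 + 35690 = 46130 t/yr.
Oxidation by OH flux = ΣF_in − (14440) = 46130 − 14440 = 31690 t/yr.
τ = M / F = 361.6 / 31690 = 0.01141 yr.

0.011 yr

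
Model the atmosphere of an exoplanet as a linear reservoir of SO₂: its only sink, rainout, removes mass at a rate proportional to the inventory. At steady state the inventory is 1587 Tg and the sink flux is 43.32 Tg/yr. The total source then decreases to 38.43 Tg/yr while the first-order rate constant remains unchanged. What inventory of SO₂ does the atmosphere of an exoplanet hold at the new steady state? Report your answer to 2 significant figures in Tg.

Rate constant k = F/M = 43.32 / 1587 = 0.02730 yr⁻¹.
At the new steady state, source = k·M_new ⇒ M_new = 38.43 / 0.02730 = 1408 Tg.
(Equivalently M_new = M × F_new/F_old = 1587 × 38.43/43.32.)

1400 Tg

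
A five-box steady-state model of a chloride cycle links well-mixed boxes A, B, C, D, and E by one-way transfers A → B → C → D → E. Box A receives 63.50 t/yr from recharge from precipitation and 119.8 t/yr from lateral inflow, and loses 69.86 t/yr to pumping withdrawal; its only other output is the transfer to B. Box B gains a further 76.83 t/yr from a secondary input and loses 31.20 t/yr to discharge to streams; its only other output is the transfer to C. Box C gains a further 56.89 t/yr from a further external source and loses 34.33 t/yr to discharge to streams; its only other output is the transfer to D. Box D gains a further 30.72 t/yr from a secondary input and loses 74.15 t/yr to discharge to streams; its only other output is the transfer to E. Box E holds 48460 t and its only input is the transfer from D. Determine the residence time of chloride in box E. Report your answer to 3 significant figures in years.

351 yr

Box A: F(A→B) = (63.50 + 119.8) − 69.86 = 113.44 t/yr.
Box B: F(B→C) = (113.44 + 76.83) − 31.20 = 159.07 t/yr.
Box C: F(C→D) = (159.07 + 56.89) − 34.33 = 181.63 t/yr.
Box D: F(D→E) = (181.63 + 30.72) − 74.15 = 138.20 t/yr.
Box E throughput = its input = 138.20 t/yr; τ = 48460 / 138.20 = 350.7 yr.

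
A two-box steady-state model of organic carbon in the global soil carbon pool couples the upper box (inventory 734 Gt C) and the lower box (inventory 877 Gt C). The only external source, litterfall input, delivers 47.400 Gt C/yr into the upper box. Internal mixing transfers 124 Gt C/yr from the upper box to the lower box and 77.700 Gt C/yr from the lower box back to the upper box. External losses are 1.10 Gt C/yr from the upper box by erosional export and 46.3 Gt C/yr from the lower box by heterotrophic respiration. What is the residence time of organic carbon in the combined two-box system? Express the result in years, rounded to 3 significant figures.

Residence time in the combined system uses the total inventory and the total *external* removal — internal exchanges between the two boxes cancel.
M_total = 734 + 877 = 1611.0 Gt C.
ΣF_external_out = 1.10 + 46.3 = 47.400 Gt C/yr.
τ = M_total / ΣF_ext = 1611.0 / 47.400 = 33.99 yr.

34.0 yr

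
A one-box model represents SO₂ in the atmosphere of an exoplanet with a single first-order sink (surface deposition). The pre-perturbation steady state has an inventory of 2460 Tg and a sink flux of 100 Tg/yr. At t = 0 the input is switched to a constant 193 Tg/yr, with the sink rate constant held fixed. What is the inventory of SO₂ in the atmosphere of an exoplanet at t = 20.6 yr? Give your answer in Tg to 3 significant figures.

The sink rate constant is k = F₀/M₀ = 100/2460 = 0.04065 yr⁻¹.
Solving dM/dt = F₁ − kM with M(0) = M₀ gives M(t) = F₁/k + (M₀ − F₁/k)·e^(−kt).
F₁/k = 193/0.04065 = 4747.8 Tg; kt = 0.04065 × 20.6 = 0.8374, e^(−kt) = 0.4328.
M(20.6) = 4747.8 + (2460 − 4747.8) × 0.4328 = 4747.8 − 990.2 = 3757.6 Tg.

3760 Tg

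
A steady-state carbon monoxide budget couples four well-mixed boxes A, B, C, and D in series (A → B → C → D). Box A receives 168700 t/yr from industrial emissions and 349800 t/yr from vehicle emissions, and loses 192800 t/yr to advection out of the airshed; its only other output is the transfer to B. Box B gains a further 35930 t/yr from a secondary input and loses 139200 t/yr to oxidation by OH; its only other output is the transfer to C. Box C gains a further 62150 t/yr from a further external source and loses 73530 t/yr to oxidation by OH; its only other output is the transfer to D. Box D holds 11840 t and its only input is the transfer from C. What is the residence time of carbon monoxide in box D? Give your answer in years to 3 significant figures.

Box A: F(A→B) = (168700 + 349800) − 192800 = 325700 t/yr.
Box B: F(B→C) = (325700 + 35930) − 139200 = 222430 t/yr.
Box C: F(C→D) = (222430 + 62150) − 73530 = 211050 t/yr.
Box D throughput = its input = 211050 t/yr; τ = 11840 / 211050 = 0.05610 yr.

0.0561 yr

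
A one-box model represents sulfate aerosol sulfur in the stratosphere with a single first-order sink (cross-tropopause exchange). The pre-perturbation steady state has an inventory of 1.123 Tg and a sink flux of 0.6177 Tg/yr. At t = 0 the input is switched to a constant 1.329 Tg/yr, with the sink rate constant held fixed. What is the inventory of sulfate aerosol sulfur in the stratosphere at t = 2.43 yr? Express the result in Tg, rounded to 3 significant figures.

Residence time τ = M₀/F₀ = 1.818 yr. The eventual steady state is M_∞ = M₀·(F₁/F₀) = 1.123 × 1.329/0.6177 = 2.4162 Tg.
The anomaly ΔM(t) = M(t) − M_∞ decays as ΔM₀·e^(−t/τ) with ΔM₀ = 1.123 − 2.4162 = −1.293 Tg.
At t = 2.43 yr, e^(−t/τ) = e^(−1.337) = 0.2627, so ΔM = −0.3398 Tg and M = 2.4162 − 0.3398 = 2.0764 Tg.

2.08 Tg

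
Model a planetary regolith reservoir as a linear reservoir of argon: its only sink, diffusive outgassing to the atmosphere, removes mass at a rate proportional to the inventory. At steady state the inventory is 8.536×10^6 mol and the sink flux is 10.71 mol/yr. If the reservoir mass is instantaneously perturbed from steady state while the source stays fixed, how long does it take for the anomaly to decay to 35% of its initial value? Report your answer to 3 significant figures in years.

837000 yr

For a linear reservoir the anomaly decays as exp(−t/τ) with τ = M/F = 8.536×10^6/10.71 = 797000 yr.
exp(−t/τ) = 0.35 ⇒ t = −τ ln(0.35) = 797000 × 1.050 = 836700 yr.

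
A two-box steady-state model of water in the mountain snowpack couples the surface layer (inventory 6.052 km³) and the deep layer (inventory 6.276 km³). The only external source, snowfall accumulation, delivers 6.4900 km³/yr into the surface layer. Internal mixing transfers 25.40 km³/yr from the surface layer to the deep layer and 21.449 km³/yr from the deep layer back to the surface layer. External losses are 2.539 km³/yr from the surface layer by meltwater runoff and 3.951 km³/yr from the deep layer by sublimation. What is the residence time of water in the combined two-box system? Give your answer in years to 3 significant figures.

Treat the two boxes together as one reservoir: the mixing fluxes between them are internal recycling, so τ = ΣM / Σ(external losses).
M_total = 6.052 + 6.276 = 12.328 km³.
ΣF_external_out = 2.539 + 3.951 = 6.4900 km³/yr.
τ = M_total / ΣF_ext = 12.328 / 6.4900 = 1.900 yr.

1.90 yr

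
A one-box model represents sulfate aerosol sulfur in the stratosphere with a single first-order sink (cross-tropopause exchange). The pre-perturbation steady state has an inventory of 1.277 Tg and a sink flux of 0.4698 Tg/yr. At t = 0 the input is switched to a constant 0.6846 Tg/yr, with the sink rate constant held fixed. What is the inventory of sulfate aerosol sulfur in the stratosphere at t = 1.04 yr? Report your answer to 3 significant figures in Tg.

1.46 Tg

Residence time τ = M₀/F₀ = 2.718 yr. The eventual steady state is M_∞ = M₀·(F₁/F₀) = 1.277 × 0.6846/0.4698 = 1.8609 Tg.
The anomaly ΔM(t) = M(t) − M_∞ decays as ΔM₀·e^(−t/τ) with ΔM₀ = 1.277 − 1.8609 = −0.5839 Tg.
At t = 1.04 yr, e^(−t/τ) = e^(−0.3826) = 0.6821, so ΔM = −0.3982 Tg and M = 1.8609 − 0.3982 = 1.4626 Tg.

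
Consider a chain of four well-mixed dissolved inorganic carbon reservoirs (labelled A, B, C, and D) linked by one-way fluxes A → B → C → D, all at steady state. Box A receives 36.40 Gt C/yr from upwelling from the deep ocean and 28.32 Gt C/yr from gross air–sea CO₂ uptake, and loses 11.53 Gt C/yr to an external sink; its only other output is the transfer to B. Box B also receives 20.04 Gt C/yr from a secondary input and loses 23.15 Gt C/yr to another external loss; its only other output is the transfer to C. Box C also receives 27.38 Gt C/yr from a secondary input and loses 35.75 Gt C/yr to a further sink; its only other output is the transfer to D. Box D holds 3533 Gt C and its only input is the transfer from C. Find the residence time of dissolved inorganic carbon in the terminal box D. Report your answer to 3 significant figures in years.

Box A: F(A→B) = (36.40 + 28.32) − 11.53 = 53.190 Gt C/yr.
Box B: F(B→C) = (53.190 + 20.04) − 23.15 = 50.080 Gt C/yr.
Box C: F(C→D) = (50.080 + 27.38) − 35.75 = 41.710 Gt C/yr.
Box D throughput = its input = 41.710 Gt C/yr; τ = 3533 / 41.710 = 84.70 yr.

84.7 yr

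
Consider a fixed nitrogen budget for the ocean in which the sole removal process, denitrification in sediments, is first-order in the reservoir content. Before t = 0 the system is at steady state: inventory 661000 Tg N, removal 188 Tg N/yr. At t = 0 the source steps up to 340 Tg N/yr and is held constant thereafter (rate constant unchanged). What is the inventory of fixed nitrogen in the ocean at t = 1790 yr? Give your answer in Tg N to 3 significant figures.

874000 Tg N

τ = M₀/F₀ = 661000/188 = 3516 yr; rate constant k = 1/τ.
New steady state M_∞ = F₁/k = F₁·τ = 340 × 3516 = 1.1954×10^6 Tg N.
M(t) = M_∞ + (M₀ − M_∞)·e^(−t/τ); t/τ = 1790/3516 = 0.5091, so e^(−t/τ) = 0.6010.
M(t) = 1.1954×10^6 − 534400 × 0.6010 = 874220 Tg N.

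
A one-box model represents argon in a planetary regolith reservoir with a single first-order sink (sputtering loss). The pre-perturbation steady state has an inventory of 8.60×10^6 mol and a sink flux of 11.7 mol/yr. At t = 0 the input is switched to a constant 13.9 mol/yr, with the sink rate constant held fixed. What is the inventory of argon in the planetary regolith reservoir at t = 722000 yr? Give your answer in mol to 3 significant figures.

τ = M₀/F₀ = 8.60×10^6/11.7 = 735000 yr; rate constant k = 1/τ.
New steady state M_∞ = F₁/k = F₁·τ = 13.9 × 735000 = 1.0217×10^7 mol.
M(t) = M_∞ + (M₀ − M_∞)·e^(−t/τ); t/τ = 722000/735000 = 0.9823, so e^(−t/τ) = 0.3745.
M(t) = 1.0217×10^7 − 1.617×10^6 × 0.3745 = 9.6115×10^6 mol.

9.61×10^6 mol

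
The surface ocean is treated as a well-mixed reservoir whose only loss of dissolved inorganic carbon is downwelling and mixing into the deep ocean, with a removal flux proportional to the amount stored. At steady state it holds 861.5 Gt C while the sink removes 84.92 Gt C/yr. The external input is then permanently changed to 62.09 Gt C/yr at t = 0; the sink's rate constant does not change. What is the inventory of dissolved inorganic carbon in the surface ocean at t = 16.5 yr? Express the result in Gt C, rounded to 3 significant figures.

675 Gt C

τ = M₀/F₀ = 861.5/84.92 = 10.14 yr; rate constant k = 1/τ.
New steady state M_∞ = F₁/k = F₁·τ = 62.09 × 10.14 = 629.89 Gt C.
M(t) = M_∞ + (M₀ − M_∞)·e^(−t/τ); t/τ = 16.5/10.14 = 1.626, so e^(−t/τ) = 0.1966.
M(t) = 629.89 + 231.6 × 0.1966 = 675.43 Gt C.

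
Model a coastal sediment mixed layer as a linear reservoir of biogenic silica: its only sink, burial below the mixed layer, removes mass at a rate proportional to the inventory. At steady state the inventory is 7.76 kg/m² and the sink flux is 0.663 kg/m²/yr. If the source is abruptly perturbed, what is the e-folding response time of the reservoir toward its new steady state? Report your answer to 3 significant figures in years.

11.7 yr

For a linear reservoir the response time equals the residence time τ = M/F.
τ = 7.76 / 0.663 = 11.70 yr.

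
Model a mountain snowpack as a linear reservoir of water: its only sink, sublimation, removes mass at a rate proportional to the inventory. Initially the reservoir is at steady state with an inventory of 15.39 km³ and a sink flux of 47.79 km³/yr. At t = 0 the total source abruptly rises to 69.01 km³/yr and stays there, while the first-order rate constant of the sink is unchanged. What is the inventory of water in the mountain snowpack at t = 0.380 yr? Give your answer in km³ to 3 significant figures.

τ = M₀/F₀ = 15.39/47.79 = 0.3220 yr; rate constant k = 1/τ.
New steady state M_∞ = F₁/k = F₁·τ = 69.01 × 0.3220 = 22.224 km³.
M(t) = M_∞ + (M₀ − M_∞)·e^(−t/τ); t/τ = 0.380/0.3220 = 1.180, so e^(−t/τ) = 0.3073.
M(t) = 22.224 − 6.834 × 0.3073 = 20.124 km³.

20.1 km³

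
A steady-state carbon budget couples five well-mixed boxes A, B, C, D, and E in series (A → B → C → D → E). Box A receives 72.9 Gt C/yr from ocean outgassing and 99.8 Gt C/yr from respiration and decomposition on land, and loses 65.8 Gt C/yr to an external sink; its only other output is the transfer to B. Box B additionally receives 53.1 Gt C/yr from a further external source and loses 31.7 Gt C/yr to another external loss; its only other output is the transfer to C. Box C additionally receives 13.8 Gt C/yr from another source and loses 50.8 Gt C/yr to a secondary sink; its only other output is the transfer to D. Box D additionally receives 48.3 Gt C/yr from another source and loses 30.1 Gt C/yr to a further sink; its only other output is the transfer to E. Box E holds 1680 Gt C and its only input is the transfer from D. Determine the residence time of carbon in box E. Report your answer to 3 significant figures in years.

Box A: F(A→B) = (72.9 + 99.8) − 65.8 = 106.90 Gt C/yr.
Box B: F(B→C) = (106.90 + 53.1) − 31.7 = 128.30 Gt C/yr.
Box C: F(C→D) = (128.30 + 13.8) − 50.8 = 91.300 Gt C/yr.
Box D: F(D→E) = (91.300 + 48.3) − 30.1 = 109.50 Gt C/yr.
Box E throughput = its input = 109.50 Gt C/yr; τ = 1680 / 109.50 = 15.34 yr.

15.3 yr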